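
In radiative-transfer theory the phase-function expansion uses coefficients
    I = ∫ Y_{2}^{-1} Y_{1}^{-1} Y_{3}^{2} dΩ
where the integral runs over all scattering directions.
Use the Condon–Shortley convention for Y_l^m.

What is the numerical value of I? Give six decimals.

m-sum 0 ✓  L=6 even ✓  1≤3≤3 ✓
Π(2lᵢ+1) = 5×3×7 = 105
triangle coeff Δ(2,1,3) = 1/105
Σ_t [0,0]: t=0:+1/4 = 1/4
(3j)²=3/35 [(2 1 3; 0 0 0)], sign=-1
Σ_t [0,0]: t=0:+1/12 = 1/12
(3j)²=2/21 [(2 1 3; -1 -1 2)], sign=-1
⇒ 4πI² = 6/7
I = (+1)√(6/7/(4π)) = 0.26116903

0.261169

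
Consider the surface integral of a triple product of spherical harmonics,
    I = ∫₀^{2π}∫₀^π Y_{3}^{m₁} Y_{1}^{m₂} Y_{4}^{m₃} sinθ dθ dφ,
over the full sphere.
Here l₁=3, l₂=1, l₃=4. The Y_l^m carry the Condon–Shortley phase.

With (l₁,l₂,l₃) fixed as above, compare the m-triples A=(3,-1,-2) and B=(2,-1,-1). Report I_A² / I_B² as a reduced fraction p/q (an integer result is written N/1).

1/3

Same 3,1,4: normalisation and zero-m 3j drop out of the ratio.
A: Δ: 0! 6! 2! / 9! → 1/252; sum: t=0:+1/1440 = 1/1440; 3j²(3 1 4; 3 -1 -2) = Δ·Π!·Σ² = 1/252  (sign +1)
B: Δ: 0! 6! 2! / 9! → 1/252; sum: t=0:+1/240 = 1/240; 3j²(3 1 4; 2 -1 -1) = Δ·Π!·Σ² = 1/84  (sign -1)
I_A²/I_B² = (1/252)/(1/84) = 1/3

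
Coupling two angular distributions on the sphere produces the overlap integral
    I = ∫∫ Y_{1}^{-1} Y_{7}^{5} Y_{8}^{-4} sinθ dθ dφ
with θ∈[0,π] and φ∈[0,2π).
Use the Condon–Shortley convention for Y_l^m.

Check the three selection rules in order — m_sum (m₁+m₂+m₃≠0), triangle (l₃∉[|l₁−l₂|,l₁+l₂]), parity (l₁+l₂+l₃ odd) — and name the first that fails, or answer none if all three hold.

none

Σmᵢ = 0  ✓
l₃∈[|l₁−l₂|,l₁+l₂]=[6,8], have l₃=8  ✓
Σlᵢ = 16 ⇒ even  ✓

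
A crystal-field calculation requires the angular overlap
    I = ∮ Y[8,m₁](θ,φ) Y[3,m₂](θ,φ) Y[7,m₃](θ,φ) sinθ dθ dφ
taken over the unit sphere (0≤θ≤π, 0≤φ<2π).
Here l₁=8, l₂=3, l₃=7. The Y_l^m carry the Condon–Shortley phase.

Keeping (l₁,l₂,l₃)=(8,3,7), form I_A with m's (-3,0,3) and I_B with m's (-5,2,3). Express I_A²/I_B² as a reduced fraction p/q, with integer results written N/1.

l's match ⇒ only the (l;m) 3-j factors differ between A and B.
A: triangle coeff Δ(8,3,7) = 1/5290740; Σ_t [1,3]: t=1:−1/87091200 t=2:+1/8709120 t=3:−1/11612160 = 1/58060800; (3j)²=99/117572 [(8 3 7; -3 0 3)], sign=+1
B: triangle coeff Δ(8,3,7) = 1/5290740; Σ_t [3,4]: t=3:−1/87091200 t=4:+1/52254720 = 1/130636800; (3j)²=88/20349 [(8 3 7; -5 2 3)], sign=+1
I_A²/I_B² = (99/117572)/(88/20349) = 81/416

81/416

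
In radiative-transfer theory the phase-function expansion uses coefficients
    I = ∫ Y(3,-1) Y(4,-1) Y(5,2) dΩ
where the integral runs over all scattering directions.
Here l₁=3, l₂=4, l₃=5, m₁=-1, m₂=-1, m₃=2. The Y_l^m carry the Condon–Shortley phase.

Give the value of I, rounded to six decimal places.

0.148044

m-sum 0 ✓  L=12 even ✓  1≤5≤7 ✓
Π(2lᵢ+1) = 7×9×11 = 693
triangle coeff Δ(3,4,5) = 1/180180
Σ_t [0,2]: t=0:+1/576 t=1:−1/144 t=2:+1/576 = -1/288
(3j)²=20/1001 [(3 4 5; 0 0 0)], sign=+1
Σ_t [0,2]: t=0:+1/1728 t=1:−1/288 t=2:+1/960 = -1/540
(3j)²=128/6435 [(3 4 5; -1 -1 2)], sign=+1
⇒ 4πI² = 512/1859
I = (+1)√(512/1859/(4π)) = 0.14804384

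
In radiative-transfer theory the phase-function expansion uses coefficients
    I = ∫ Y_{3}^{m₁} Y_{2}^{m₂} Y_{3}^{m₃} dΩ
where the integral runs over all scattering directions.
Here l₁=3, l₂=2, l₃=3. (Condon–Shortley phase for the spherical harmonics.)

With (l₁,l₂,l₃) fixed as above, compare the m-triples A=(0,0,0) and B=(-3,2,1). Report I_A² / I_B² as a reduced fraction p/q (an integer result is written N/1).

Shared (l₁,l₂,l₃)=(3,2,3): N and (l;000)² cancel in I_A²/I_B².
A: Δ = 2!·4!·2!/9! = 1/3780; Racah Σ t=0..2: t=0:+1/24 t=1:−1/4 t=2:+1/24 = -1/6; ⇒ 3j(3 2 3; 0 0 0)² = 4/105, sgn +1
B: Δ = 2!·4!·2!/9! = 1/3780; Racah Σ t=2..2: t=2:+1/96 = 1/96; ⇒ 3j(3 2 3; -3 2 1)² = 1/42, sgn +1
I_A²/I_B² = (4/105)/(1/42) = 8/5

8/5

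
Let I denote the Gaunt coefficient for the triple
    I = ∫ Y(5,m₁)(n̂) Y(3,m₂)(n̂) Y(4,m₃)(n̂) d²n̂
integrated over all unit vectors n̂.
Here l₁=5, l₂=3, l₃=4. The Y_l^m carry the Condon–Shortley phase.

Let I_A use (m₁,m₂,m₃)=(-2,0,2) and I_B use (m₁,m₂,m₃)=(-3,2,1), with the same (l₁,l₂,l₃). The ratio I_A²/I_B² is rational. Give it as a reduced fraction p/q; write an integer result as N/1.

l's match ⇒ only the (l;m) 3-j factors differ between A and B.
A: triangle coeff Δ(5,3,4) = 1/180180; Σ_t [1,3]: t=1:−1/8640 t=2:+1/480 t=3:−1/576 = 1/4320; (3j)²=1/2145 [(5 3 4; -2 0 2)], sign=+1
B: triangle coeff Δ(5,3,4) = 1/180180; Σ_t [3,4]: t=3:−1/1440 t=4:+1/1152 = 1/5760; (3j)²=1/858 [(5 3 4; -3 2 1)], sign=-1
I_A²/I_B² = (1/2145)/(1/858) = 2/5

2/5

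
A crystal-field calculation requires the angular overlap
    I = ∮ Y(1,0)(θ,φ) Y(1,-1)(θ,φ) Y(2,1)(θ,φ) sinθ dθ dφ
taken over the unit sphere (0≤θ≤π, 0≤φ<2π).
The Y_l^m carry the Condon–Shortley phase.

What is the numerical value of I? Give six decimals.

-0.218510

Rules hold: Σm=0, L=4 even, 0≤2≤2.
N = 3·3·5 = 45
Δ = 0!·2!·2!/5! = 1/30
Racah Σ t=0..0: t=0:+1/1 = 1/1
⇒ 3j(1 1 2; 0 0 0)² = 2/15, sgn +1
Racah Σ t=0..0: t=0:+1/2 = 1/2
⇒ 3j(1 1 2; 0 -1 1)² = 1/10, sgn -1
4πI² = N·(3j₀)²·(3jₘ)² = 3/5
I = -1·√(0.6/4π) = -0.21850969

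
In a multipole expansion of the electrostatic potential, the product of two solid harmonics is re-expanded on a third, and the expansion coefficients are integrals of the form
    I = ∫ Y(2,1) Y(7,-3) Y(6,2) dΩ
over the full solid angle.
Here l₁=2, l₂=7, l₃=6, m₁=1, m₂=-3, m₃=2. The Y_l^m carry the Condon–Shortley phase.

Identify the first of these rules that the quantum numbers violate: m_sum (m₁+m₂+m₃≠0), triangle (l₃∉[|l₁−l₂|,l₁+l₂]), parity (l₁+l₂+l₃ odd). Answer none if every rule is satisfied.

Σmᵢ = 0  ✓
l₃∈[|l₁−l₂|,l₁+l₂]=[5,9], have l₃=6  ✓
Σlᵢ = 15 ⇒ odd  ✗

parity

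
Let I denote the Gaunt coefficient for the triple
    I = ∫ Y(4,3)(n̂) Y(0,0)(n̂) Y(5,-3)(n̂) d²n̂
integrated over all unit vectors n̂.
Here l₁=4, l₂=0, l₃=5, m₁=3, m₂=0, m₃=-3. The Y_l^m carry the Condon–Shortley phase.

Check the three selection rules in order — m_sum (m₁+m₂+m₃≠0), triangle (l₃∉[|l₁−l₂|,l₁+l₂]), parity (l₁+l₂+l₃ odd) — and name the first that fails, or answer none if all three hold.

triangle

m₁+m₂+m₃ = 3 + 0 − 3 = 0  ✓
triangle: |4−0|=4 ≤ l₃=5 ≤ 4+0=4  ✗
parity: l₁+l₂+l₃ = 9 is odd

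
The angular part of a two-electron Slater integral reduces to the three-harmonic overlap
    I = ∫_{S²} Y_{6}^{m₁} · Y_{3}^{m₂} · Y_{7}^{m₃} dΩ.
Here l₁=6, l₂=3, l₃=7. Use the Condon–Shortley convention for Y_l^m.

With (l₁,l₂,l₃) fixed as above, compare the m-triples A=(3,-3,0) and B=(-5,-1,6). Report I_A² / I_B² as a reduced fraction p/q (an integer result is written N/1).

Same 6,3,7: normalisation and zero-m 3j drop out of the ratio.
A: Δ: 2! 10! 4! / 17! → 1/2042040; sum: t=0:+1/1451520 = 1/1451520; 3j²(6 3 7; 3 -3 0) = Δ·Π!·Σ² = 45/4862  (sign -1)
B: Δ: 2! 10! 4! / 17! → 1/2042040; sum: t=1:−1/21772800 t=2:+1/17418240 = 1/87091200; 3j²(6 3 7; -5 -1 6) = Δ·Π!·Σ² = 11/14280  (sign -1)
I_A²/I_B² = (45/4862)/(11/14280) = 18900/1573

18900/1573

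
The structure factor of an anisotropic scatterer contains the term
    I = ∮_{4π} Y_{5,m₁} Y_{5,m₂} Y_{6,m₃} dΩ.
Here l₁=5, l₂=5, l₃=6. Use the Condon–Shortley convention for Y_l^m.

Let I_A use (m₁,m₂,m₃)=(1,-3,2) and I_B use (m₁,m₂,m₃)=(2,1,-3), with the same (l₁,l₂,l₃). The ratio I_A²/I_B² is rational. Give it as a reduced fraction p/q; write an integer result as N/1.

l's match ⇒ only the (l;m) 3-j factors differ between A and B.
A: triangle coeff Δ(5,5,6) = 1/28588560; Σ_t [0,2]: t=0:+1/55296 t=1:−1/25920 t=2:+1/138240 = -11/829440; (3j)²=11/1326 [(5 5 6; 1 -3 2)], sign=-1
B: triangle coeff Δ(5,5,6) = 1/28588560; Σ_t [0,3]: t=0:+1/622080 t=1:−1/34560 t=2:+1/23040 t=3:−1/155520 = 1/103680; (3j)²=9/2431 [(5 5 6; 2 1 -3)], sign=-1
I_A²/I_B² = (11/1326)/(9/2431) = 121/54

121/54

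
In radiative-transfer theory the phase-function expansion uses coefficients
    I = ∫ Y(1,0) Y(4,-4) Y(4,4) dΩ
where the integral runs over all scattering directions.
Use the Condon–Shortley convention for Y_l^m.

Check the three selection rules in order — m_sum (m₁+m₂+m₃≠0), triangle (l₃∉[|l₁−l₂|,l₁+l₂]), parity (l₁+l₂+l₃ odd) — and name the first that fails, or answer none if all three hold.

Σmᵢ = 0  ✓
l₃∈[|l₁−l₂|,l₁+l₂]=[3,5], have l₃=4  ✓
Σlᵢ = 9 ⇒ odd  ✗

parity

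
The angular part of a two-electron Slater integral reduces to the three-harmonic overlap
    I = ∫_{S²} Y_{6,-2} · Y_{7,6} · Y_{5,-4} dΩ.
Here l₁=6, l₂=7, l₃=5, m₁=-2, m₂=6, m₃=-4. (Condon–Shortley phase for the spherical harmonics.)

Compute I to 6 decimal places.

-0.164530

m-sum 0 ✓  L=18 even ✓  1≤5≤13 ✓
Π(2lᵢ+1) = 13×15×11 = 2145
triangle coeff Δ(6,7,5) = 1/174594420
Σ_t [2,6]: t=2:+1/4147200 t=3:−1/207360 t=4:+1/82944 t=5:−1/207360 t=6:+1/4147200 = 1/345600
(3j)²=420/46189 [(6 7 5; 0 0 0)], sign=-1
Σ_t [7,8]: t=7:−1/21772800 t=8:+1/116121600 = -13/348364800
(3j)²=169/9690 [(6 7 5; -2 6 -4)], sign=+1
⇒ 4πI² = 35490/104329
I = (-1)√(35490/104329/(4π)) = -0.16453017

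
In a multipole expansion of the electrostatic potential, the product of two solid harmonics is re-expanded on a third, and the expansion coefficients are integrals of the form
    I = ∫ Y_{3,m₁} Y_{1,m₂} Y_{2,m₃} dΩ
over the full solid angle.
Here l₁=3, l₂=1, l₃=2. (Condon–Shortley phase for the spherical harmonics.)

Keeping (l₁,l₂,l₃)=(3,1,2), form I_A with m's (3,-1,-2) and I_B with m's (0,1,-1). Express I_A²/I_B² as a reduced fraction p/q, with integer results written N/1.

Same 3,1,2: normalisation and zero-m 3j drop out of the ratio.
A: Δ: 2! 4! 0! / 7! → 1/105; sum: t=0:+1/48 = 1/48; 3j²(3 1 2; 3 -1 -2) = Δ·Π!·Σ² = 1/7  (sign +1)
B: Δ: 2! 4! 0! / 7! → 1/105; sum: t=2:+1/12 = 1/12; 3j²(3 1 2; 0 1 -1) = Δ·Π!·Σ² = 1/35  (sign -1)
I_A²/I_B² = (1/7)/(1/35) = 5/1

5/1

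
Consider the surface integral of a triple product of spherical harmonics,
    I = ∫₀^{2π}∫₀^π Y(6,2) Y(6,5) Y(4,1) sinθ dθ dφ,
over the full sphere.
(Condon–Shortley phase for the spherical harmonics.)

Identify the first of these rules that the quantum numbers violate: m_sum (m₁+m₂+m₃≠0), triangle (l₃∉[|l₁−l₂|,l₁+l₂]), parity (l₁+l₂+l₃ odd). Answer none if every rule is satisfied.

m_sum

azimuthal sum: 2 + 5 + 1 = 8  ✗
0 ≤ 4 ≤ 12 (triangle on l)
L = 6 + 6 + 4 = 16 (even)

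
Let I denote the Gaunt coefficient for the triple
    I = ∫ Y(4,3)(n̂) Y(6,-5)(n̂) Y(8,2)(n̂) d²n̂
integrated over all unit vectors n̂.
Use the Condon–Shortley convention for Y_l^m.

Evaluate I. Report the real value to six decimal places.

Checks pass: Σm=0; 18 even; l₃=8∈[2,10].
(2·4+1)(2·6+1)(2·8+1) = 1989
Δ: 2! 6! 10! / 19! → 1/23279256
sum: t=0:+1/1658880 t=1:−1/518400 t=2:+1/1658880 = -1/1382400
3j²(4 6 8; 0 0 0) = Δ·Π!·Σ² = 504/46189  (sign -1)
sum: t=0:+1/87091200 t=1:−1/2612736000 = 29/2612736000
3j²(4 6 8; 3 -5 2) = Δ·Π!·Σ² = 841/302328  (sign +1)
combine: 4πI² = 1989·504/46189·841/302328 = 52983/877591
take √, sign -1: I = -0.06931341

-0.069313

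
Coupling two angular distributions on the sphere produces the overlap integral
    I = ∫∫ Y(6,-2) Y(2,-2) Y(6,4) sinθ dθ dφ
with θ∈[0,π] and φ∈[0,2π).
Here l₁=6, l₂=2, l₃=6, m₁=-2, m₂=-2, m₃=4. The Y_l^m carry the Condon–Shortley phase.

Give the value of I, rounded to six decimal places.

-0.153870

Rules hold: Σm=0, L=14 even, 4≤6≤8.
N = 13·5·13 = 845
Δ = 2!·10!·2!/15! = 1/90090
Racah Σ t=0..2: t=0:+1/69120 t=1:−1/14400 t=2:+1/69120 = -7/172800
⇒ 3j(6 2 6; 0 0 0)² = 14/715, sgn -1
Racah Σ t=0..0: t=0:+1/322560 = 1/322560
⇒ 3j(6 2 6; -2 -2 4)² = 18/1001, sgn +1
4πI² = N·(3j₀)²·(3jₘ)² = 36/121
I = -1·√(0.297521/4π) = -0.15386989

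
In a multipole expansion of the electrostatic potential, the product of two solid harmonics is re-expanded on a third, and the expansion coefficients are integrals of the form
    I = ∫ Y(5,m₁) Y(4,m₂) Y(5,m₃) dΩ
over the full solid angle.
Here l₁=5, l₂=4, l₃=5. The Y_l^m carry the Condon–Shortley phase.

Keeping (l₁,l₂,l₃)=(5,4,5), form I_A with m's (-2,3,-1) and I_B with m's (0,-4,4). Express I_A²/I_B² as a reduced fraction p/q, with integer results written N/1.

Shared (l₁,l₂,l₃)=(5,4,5): N and (l;000)² cancel in I_A²/I_B².
A: Δ = 4!·6!·4!/15! = 1/3153150; Racah Σ t=3..4: t=3:−1/6912 t=4:+1/5184 = 1/20736; ⇒ 3j(5 4 5; -2 3 -1)² = 5/2574, sgn +1
B: Δ = 4!·6!·4!/15! = 1/3153150; Racah Σ t=0..0: t=0:+1/69120 = 1/69120; ⇒ 3j(5 4 5; 0 -4 4)² = 2/143, sgn -1
I_A²/I_B² = (5/2574)/(2/143) = 5/36

5/36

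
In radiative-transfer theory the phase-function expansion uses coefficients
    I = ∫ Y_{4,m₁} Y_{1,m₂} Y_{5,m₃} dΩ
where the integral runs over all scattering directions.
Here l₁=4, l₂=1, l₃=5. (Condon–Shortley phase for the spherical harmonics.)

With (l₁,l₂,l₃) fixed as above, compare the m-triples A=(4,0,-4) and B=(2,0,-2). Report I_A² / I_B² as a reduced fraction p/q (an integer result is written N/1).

l's match ⇒ only the (l;m) 3-j factors differ between A and B.
A: triangle coeff Δ(4,1,5) = 1/495; Σ_t [0,0]: t=0:+1/40320 = 1/40320; (3j)²=1/55 [(4 1 5; 4 0 -4)], sign=-1
B: triangle coeff Δ(4,1,5) = 1/495; Σ_t [0,0]: t=0:+1/1440 = 1/1440; (3j)²=7/165 [(4 1 5; 2 0 -2)], sign=-1
I_A²/I_B² = (1/55)/(7/165) = 3/7

3/7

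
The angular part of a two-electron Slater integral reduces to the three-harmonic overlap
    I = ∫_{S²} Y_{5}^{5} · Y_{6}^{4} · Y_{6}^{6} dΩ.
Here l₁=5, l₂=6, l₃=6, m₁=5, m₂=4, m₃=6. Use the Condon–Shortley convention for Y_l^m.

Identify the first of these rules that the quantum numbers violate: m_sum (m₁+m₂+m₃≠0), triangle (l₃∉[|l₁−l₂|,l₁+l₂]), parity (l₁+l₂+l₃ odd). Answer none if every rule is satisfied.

m₁+m₂+m₃ = 5 + 4 + 6 = 15  ✗
triangle: |5−6|=1 ≤ l₃=6 ≤ 5+6=11
parity: l₁+l₂+l₃ = 17 is odd

m_sum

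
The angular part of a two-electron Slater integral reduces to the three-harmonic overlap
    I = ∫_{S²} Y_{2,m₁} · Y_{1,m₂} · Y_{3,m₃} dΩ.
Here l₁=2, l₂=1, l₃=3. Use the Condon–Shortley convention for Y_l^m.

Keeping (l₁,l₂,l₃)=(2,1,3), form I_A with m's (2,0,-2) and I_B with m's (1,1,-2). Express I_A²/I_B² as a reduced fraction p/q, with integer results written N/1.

1/2

l's match ⇒ only the (l;m) 3-j factors differ between A and B.
A: triangle coeff Δ(2,1,3) = 1/105; Σ_t [0,0]: t=0:+1/24 = 1/24; (3j)²=1/21 [(2 1 3; 2 0 -2)], sign=-1
B: triangle coeff Δ(2,1,3) = 1/105; Σ_t [0,0]: t=0:+1/12 = 1/12; (3j)²=2/21 [(2 1 3; 1 1 -2)], sign=-1
I_A²/I_B² = (1/21)/(2/21) = 1/2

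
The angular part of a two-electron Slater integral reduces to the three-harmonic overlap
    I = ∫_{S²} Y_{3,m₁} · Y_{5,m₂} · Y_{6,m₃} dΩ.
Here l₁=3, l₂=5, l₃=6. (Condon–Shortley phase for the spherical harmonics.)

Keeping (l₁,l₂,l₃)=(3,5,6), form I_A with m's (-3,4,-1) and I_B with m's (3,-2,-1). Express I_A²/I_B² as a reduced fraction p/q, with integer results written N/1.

Shared (l₁,l₂,l₃)=(3,5,6): N and (l;000)² cancel in I_A²/I_B².
A: Δ = 2!·4!·8!/15! = 1/675675; Racah Σ t=2..2: t=2:+1/241920 = 1/241920; ⇒ 3j(3 5 6; -3 4 -1)² = 4/1001, sgn -1
B: Δ = 2!·4!·8!/15! = 1/675675; Racah Σ t=0..0: t=0:+1/34560 = 1/34560; ⇒ 3j(3 5 6; 3 -2 -1)² = 7/429, sgn -1
I_A²/I_B² = (4/1001)/(7/429) = 12/49

12/49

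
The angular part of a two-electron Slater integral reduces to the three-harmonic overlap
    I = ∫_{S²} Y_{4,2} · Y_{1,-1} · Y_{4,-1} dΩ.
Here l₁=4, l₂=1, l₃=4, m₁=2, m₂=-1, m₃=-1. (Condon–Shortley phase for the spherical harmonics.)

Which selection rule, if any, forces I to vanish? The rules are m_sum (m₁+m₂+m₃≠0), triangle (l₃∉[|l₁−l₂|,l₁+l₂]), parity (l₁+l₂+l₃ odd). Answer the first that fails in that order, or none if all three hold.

azimuthal sum: 2 − 1 − 1 = 0  ✓
3 ≤ 4 ≤ 5 (triangle on l)  ✓
L = 4 + 1 + 4 = 9 (odd)  ✗

parity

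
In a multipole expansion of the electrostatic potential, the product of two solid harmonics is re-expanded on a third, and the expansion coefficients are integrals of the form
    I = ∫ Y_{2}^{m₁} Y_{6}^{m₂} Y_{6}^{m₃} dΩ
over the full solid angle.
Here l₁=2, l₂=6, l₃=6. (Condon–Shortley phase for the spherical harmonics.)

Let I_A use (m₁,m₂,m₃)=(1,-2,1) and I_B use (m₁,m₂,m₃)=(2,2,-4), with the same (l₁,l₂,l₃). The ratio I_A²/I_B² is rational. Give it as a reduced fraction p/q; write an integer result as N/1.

1/3

Same 2,6,6: normalisation and zero-m 3j drop out of the ratio.
A: Δ: 2! 2! 10! / 15! → 1/90090; sum: t=0:+1/34560 t=1:−1/60480 = 1/80640; 3j²(2 6 6; 1 -2 1) = Δ·Π!·Σ² = 6/1001  (sign -1)
B: Δ: 2! 2! 10! / 15! → 1/90090; sum: t=0:+1/322560 = 1/322560; 3j²(2 6 6; 2 2 -4) = Δ·Π!·Σ² = 18/1001  (sign +1)
I_A²/I_B² = (6/1001)/(18/1001) = 1/3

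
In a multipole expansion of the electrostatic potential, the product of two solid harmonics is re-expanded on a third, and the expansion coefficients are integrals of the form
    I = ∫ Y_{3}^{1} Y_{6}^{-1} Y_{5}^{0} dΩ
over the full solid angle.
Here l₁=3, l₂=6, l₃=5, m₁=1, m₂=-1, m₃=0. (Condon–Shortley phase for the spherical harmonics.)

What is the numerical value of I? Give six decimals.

Rules hold: Σm=0, L=14 even, 3≤5≤9.
N = 7·13·11 = 1001
Δ = 4!·2!·8!/15! = 1/675675
Racah Σ t=1..3: t=1:−1/8640 t=2:+1/2304 t=3:−1/8640 = 7/34560
⇒ 3j(3 6 5; 0 0 0)² = 7/429, sgn -1
Racah Σ t=0..2: t=0:+1/34560 t=1:−1/3456 t=2:+1/5760 = -1/11520
⇒ 3j(3 6 5; 1 -1 0)² = 2/429, sgn +1
4πI² = N·(3j₀)²·(3jₘ)² = 98/1287
I = -1·√(0.0761461/4π) = -0.07784287

-0.077843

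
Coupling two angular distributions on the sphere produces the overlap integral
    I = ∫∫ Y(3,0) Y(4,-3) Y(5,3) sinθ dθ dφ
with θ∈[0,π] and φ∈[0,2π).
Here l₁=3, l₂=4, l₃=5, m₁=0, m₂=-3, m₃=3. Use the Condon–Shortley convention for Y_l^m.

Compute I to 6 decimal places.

0.103862

Rules hold: Σm=0, L=12 even, 1≤5≤7.
N = 7·9·11 = 693
Δ = 2!·4!·6!/13! = 1/180180
Racah Σ t=0..2: t=0:+1/576 t=1:−1/144 t=2:+1/576 = -1/288
⇒ 3j(3 4 5; 0 0 0)² = 20/1001, sgn +1
Racah Σ t=0..1: t=0:+1/1440 t=1:−1/2880 = 1/2880
⇒ 3j(3 4 5; 0 -3 3)² = 7/715, sgn +1
4πI² = N·(3j₀)²·(3jₘ)² = 252/1859
I = +1·√(0.135557/4π) = 0.10386175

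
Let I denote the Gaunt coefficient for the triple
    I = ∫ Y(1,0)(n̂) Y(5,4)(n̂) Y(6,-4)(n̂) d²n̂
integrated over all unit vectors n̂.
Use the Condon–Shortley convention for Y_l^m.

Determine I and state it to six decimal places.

Checks pass: Σm=0; 12 even; l₃=6∈[4,6].
(2·1+1)(2·5+1)(2·6+1) = 429
Δ: 0! 2! 10! / 13! → 1/858
sum: t=0:+1/14400 = 1/14400
3j²(1 5 6; 0 0 0) = Δ·Π!·Σ² = 6/143  (sign +1)
sum: t=0:+1/362880 = 1/362880
3j²(1 5 6; 0 4 -4) = Δ·Π!·Σ² = 10/429  (sign +1)
combine: 4πI² = 429·6/143·10/429 = 60/143
take √, sign +1: I = 0.18272698

0.182727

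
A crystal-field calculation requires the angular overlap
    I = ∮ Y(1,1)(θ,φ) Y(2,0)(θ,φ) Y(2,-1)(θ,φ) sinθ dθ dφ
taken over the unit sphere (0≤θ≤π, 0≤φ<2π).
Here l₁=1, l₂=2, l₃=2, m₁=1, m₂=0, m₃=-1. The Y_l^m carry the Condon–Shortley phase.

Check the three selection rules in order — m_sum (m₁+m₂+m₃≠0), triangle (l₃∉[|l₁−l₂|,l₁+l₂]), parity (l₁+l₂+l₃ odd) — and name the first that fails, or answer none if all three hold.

parity

Σmᵢ = 0  ✓
l₃∈[|l₁−l₂|,l₁+l₂]=[1,3], have l₃=2  ✓
Σlᵢ = 5 ⇒ odd  ✗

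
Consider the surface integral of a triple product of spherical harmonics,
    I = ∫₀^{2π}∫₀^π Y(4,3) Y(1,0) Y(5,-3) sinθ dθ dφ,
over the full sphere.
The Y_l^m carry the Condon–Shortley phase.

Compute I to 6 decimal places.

m-sum 0 ✓  L=10 even ✓  3≤5≤5 ✓
Π(2lᵢ+1) = 9×3×11 = 297
triangle coeff Δ(4,1,5) = 1/495
Σ_t [0,0]: t=0:+1/576 = 1/576
(3j)²=5/99 [(4 1 5; 0 0 0)], sign=-1
Σ_t [0,0]: t=0:+1/5040 = 1/5040
(3j)²=16/495 [(4 1 5; 3 0 -3)], sign=+1
⇒ 4πI² = 16/33
I = (-1)√(16/33/(4π)) = -0.19642560

-0.196426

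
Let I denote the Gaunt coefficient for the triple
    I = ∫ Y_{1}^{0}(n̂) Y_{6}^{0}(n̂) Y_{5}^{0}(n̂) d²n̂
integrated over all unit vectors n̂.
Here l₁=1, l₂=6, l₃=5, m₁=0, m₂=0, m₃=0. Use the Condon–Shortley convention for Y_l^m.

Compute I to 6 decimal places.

m-sum 0 ✓  L=12 even ✓  5≤5≤7 ✓
Π(2lᵢ+1) = 3×13×11 = 429
triangle coeff Δ(1,6,5) = 1/858
Σ_t [1,1]: t=1:−1/14400 = -1/14400
(3j)²=6/143 [(1 6 5; 0 0 0)], sign=+1
(m-triple is (0,0,0) — same symbol as above.)
⇒ 4πI² = 108/143
I = (+1)√(108/143/(4π)) = 0.24515397

0.245154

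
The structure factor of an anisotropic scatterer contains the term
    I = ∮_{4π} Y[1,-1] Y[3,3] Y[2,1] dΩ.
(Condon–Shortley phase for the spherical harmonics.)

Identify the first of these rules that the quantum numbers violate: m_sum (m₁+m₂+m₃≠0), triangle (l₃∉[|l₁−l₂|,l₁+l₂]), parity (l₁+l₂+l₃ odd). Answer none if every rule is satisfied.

azimuthal sum: -1 + 3 + 1 = 3  ✗
2 ≤ 2 ≤ 4 (triangle on l)
L = 1 + 3 + 2 = 6 (even)

m_sum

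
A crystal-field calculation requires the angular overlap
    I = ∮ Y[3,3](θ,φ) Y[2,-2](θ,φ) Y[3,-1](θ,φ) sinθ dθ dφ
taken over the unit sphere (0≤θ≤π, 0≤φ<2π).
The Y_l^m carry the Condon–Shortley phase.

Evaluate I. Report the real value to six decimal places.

0.132981

Rules hold: Σm=0, L=8 even, 1≤3≤5.
N = 7·5·7 = 245
Δ = 2!·4!·2!/9! = 1/3780
Racah Σ t=0..2: t=0:+1/24 t=1:−1/4 t=2:+1/24 = -1/6
⇒ 3j(3 2 3; 0 0 0)² = 4/105, sgn +1
Racah Σ t=0..0: t=0:+1/96 = 1/96
⇒ 3j(3 2 3; 3 -2 -1)² = 1/42, sgn +1
4πI² = N·(3j₀)²·(3jₘ)² = 2/9
I = +1·√(0.222222/4π) = 0.13298076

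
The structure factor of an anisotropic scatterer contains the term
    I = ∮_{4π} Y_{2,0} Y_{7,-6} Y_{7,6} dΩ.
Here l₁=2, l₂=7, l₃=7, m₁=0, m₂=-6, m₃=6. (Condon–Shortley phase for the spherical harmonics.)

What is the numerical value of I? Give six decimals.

m-sum 0 ✓  L=16 even ✓  5≤7≤9 ✓
Π(2lᵢ+1) = 5×15×15 = 1125
triangle coeff Δ(2,7,7) = 1/185640
Σ_t [0,2]: t=0:+1/2419200 t=1:−1/518400 t=2:+1/2419200 = -1/907200
(3j)²=56/3315 [(2 7 7; 0 0 0)], sign=+1
Σ_t [0,1]: t=0:+1/159667200 t=1:−1/479001600 = 1/239500800
(3j)²=26/1785 [(2 7 7; 0 -6 6)], sign=-1
⇒ 4πI² = 80/289
I = (-1)√(80/289/(4π)) = -0.14841956

-0.148420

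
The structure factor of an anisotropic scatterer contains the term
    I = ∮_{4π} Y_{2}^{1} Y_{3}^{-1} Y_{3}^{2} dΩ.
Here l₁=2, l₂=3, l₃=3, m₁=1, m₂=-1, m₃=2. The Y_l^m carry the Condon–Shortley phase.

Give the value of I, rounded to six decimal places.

1 − 1 + 2 = 2 ≠ 0: azimuthal integral kills it; I = 0

0.000000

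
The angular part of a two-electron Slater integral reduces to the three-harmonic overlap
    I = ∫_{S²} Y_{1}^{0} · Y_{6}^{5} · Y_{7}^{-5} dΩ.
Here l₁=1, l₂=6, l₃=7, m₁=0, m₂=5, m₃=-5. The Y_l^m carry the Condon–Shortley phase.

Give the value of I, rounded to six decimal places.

-0.171413

m-sum 0 ✓  L=14 even ✓  5≤7≤7 ✓
Π(2lᵢ+1) = 3×13×15 = 585
triangle coeff Δ(1,6,7) = 1/1365
Σ_t [0,0]: t=0:+1/518400 = 1/518400
(3j)²=7/195 [(1 6 7; 0 0 0)], sign=-1
Σ_t [0,0]: t=0:+1/39916800 = 1/39916800
(3j)²=8/455 [(1 6 7; 0 5 -5)], sign=+1
⇒ 4πI² = 24/65
I = (-1)√(24/65/(4π)) = -0.17141310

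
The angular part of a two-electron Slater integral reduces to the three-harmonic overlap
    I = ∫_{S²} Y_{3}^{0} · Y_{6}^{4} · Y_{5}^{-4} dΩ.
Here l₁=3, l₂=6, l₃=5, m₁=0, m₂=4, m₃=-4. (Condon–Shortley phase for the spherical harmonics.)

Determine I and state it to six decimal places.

m-sum 0 ✓  L=14 even ✓  3≤5≤9 ✓
Π(2lᵢ+1) = 7×13×11 = 1001
triangle coeff Δ(3,6,5) = 1/675675
Σ_t [1,3]: t=1:−1/8640 t=2:+1/2304 t=3:−1/8640 = 7/34560
(3j)²=7/429 [(3 6 5; 0 0 0)], sign=-1
Σ_t [2,3]: t=2:+1/161280 t=3:−1/60480 = -1/96768
(3j)²=15/1001 [(3 6 5; 0 4 -4)], sign=+1
⇒ 4πI² = 35/143
I = (-1)√(35/143/(4π)) = -0.13956004

-0.139560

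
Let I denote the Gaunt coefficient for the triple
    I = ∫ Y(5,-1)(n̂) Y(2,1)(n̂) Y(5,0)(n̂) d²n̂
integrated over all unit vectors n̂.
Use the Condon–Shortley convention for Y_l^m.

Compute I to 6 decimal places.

-0.036166

Checks pass: Σm=0; 12 even; l₃=5∈[3,7].
(2·5+1)(2·2+1)(2·5+1) = 605
Δ: 2! 8! 2! / 13! → 1/38610
sum: t=0:+1/2880 t=1:−1/576 t=2:+1/2880 = -1/960
3j²(5 2 5; 0 0 0) = Δ·Π!·Σ² = 10/429  (sign +1)
sum: t=1:−1/1440 t=2:+1/1152 = 1/5760
3j²(5 2 5; -1 1 0) = Δ·Π!·Σ² = 1/858  (sign -1)
combine: 4πI² = 605·10/429·1/858 = 25/1521
take √, sign -1: I = -0.03616600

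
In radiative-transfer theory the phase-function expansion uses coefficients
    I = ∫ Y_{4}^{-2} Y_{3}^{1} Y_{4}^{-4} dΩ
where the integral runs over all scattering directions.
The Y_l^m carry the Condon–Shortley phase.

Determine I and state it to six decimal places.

0.000000

m-sum = -2 + 1 − 4 = -5 ≠ 0 ⇒ I = 0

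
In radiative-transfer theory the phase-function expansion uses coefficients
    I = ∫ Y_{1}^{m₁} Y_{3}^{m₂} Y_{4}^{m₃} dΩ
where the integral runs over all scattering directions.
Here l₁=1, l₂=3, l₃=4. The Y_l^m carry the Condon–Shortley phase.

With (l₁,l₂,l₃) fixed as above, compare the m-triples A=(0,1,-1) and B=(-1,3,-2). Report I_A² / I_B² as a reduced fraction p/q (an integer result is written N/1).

l's match ⇒ only the (l;m) 3-j factors differ between A and B.
A: triangle coeff Δ(1,3,4) = 1/252; Σ_t [0,0]: t=0:+1/48 = 1/48; (3j)²=5/84 [(1 3 4; 0 1 -1)], sign=-1
B: triangle coeff Δ(1,3,4) = 1/252; Σ_t [0,0]: t=0:+1/1440 = 1/1440; (3j)²=1/252 [(1 3 4; -1 3 -2)], sign=+1
I_A²/I_B² = (5/84)/(1/252) = 15/1

15/1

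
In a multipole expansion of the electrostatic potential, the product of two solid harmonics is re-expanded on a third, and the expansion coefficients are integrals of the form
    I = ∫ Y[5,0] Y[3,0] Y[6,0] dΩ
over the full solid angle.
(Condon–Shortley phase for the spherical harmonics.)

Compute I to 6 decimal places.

Rules hold: Σm=0, L=14 even, 2≤6≤8.
N = 11·7·13 = 1001
Δ = 2!·8!·4!/15! = 1/675675
Racah Σ t=0..2: t=0:+1/8640 t=1:−1/2304 t=2:+1/8640 = -7/34560
⇒ 3j(5 3 6; 0 0 0)² = 7/429, sgn -1
(m-triple is (0,0,0) — same symbol as above.)
4πI² = N·(3j₀)²·(3jₘ)² = 343/1287
I = +1·√(0.266511/4π) = 0.14563067

0.145631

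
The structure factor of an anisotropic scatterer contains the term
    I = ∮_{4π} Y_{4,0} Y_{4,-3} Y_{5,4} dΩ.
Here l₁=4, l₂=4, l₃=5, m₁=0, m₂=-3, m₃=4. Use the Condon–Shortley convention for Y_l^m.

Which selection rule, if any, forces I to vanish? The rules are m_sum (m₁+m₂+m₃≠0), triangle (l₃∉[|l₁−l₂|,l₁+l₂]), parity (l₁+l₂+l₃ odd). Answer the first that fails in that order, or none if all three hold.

m₁+m₂+m₃ = 0 − 3 + 4 = 1  ✗
triangle: |4−4|=0 ≤ l₃=5 ≤ 4+4=8
parity: l₁+l₂+l₃ = 13 is odd

m_sum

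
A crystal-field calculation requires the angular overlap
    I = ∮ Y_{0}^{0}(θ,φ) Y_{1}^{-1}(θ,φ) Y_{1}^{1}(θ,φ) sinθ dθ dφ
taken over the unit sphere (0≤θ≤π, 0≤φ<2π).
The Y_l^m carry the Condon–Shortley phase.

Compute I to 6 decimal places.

Rules hold: Σm=0, L=2 even, 1≤1≤1.
N = 1·3·3 = 9
Δ = 0!·0!·2!/3! = 1/3
Racah Σ t=0..0: t=0:+1/1 = 1/1
⇒ 3j(0 1 1; 0 0 0)² = 1/3, sgn -1
Racah Σ t=0..0: t=0:+1/2 = 1/2
⇒ 3j(0 1 1; 0 -1 1)² = 1/3, sgn +1
4πI² = N·(3j₀)²·(3jₘ)² = 1/1
I = -1·√(1/4π) = -0.28209479

-0.282095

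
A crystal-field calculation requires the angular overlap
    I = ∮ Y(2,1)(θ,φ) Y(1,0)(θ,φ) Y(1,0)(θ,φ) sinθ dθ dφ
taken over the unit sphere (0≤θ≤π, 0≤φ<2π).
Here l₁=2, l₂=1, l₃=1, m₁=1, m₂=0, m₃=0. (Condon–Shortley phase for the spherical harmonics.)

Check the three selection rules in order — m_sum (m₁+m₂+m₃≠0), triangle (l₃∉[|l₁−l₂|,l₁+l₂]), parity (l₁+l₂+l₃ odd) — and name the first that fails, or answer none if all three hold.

m_sum

m₁+m₂+m₃ = 1 + 0 + 0 = 1  ✗
triangle: |2−1|=1 ≤ l₃=1 ≤ 2+1=3
parity: l₁+l₂+l₃ = 4 is even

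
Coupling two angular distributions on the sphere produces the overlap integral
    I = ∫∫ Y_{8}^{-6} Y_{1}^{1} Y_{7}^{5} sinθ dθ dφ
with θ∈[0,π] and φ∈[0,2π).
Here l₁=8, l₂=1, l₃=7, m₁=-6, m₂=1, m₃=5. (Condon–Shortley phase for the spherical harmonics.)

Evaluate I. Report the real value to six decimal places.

0.291881

Rules hold: Σm=0, L=16 even, 7≤7≤9.
N = 17·3·15 = 765
Δ = 2!·14!·0!/17! = 1/2040
Racah Σ t=1..1: t=1:−1/25401600 = -1/25401600
⇒ 3j(8 1 7; 0 0 0)² = 8/255, sgn +1
Racah Σ t=2..2: t=2:+1/1916006400 = 1/1916006400
⇒ 3j(8 1 7; -6 1 5)² = 91/2040, sgn +1
4πI² = N·(3j₀)²·(3jₘ)² = 91/85
I = +1·√(1.07059/4π) = 0.29188132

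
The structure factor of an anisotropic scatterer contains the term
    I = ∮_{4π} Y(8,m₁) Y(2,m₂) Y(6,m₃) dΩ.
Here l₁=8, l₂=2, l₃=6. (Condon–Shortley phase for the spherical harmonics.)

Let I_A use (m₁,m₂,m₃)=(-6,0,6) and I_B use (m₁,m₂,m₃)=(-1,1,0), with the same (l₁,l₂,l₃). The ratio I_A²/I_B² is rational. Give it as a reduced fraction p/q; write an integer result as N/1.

Same 8,2,6: normalisation and zero-m 3j drop out of the ratio.
A: Δ: 4! 12! 0! / 17! → 1/30940; sum: t=2:+1/1916006400 = 1/1916006400; 3j²(8 2 6; -6 0 6) = Δ·Π!·Σ² = 1/340  (sign +1)
B: Δ: 4! 12! 0! / 17! → 1/30940; sum: t=3:−1/3110400 = -1/3110400; 3j²(8 2 6; -1 1 0) = Δ·Π!·Σ² = 21/1105  (sign -1)
I_A²/I_B² = (1/340)/(21/1105) = 13/84

13/84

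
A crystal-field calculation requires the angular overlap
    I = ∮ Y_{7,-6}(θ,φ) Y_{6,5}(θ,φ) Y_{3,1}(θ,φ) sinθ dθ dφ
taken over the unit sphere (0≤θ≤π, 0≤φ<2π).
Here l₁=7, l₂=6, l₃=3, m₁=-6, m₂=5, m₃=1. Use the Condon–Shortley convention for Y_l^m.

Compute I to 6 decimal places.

-0.034007

Rules hold: Σm=0, L=16 even, 1≤3≤13.
N = 15·13·7 = 1365
Δ = 10!·4!·2!/17! = 1/2042040
Racah Σ t=4..6: t=4:+1/207360 t=5:−1/57600 t=6:+1/207360 = -1/129600
⇒ 3j(7 6 3; 0 0 0)² = 168/12155, sgn +1
Racah Σ t=9..10: t=9:−1/17418240 t=10:+1/21772800 = -1/87091200
⇒ 3j(7 6 3; -6 5 1)² = 11/14280, sgn -1
4πI² = N·(3j₀)²·(3jₘ)² = 21/1445
I = -1·√(0.0145329/4π) = -0.03400719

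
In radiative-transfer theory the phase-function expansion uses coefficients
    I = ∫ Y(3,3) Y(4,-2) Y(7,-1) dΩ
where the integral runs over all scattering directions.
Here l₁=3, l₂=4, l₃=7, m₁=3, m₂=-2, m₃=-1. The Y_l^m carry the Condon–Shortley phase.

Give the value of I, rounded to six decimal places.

Rules hold: Σm=0, L=14 even, 1≤7≤7.
N = 7·9·15 = 945
Δ = 0!·6!·8!/15! = 1/45045
Racah Σ t=0..0: t=0:+1/20736 = 1/20736
⇒ 3j(3 4 7; 0 0 0)² = 35/1287, sgn -1
Racah Σ t=0..0: t=0:+1/1036800 = 1/1036800
⇒ 3j(3 4 7; 3 -2 -1)² = 4/6435, sgn +1
4πI² = N·(3j₀)²·(3jₘ)² = 980/61347
I = -1·√(0.0159747/4π) = -0.03565426

-0.035654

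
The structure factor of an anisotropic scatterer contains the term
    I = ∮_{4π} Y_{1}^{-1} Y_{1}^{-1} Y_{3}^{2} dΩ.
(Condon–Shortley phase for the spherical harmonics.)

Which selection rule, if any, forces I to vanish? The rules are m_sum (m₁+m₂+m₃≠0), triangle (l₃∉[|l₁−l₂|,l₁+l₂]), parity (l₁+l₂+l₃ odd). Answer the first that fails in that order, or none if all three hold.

triangle

Σmᵢ = 0  ✓
l₃∈[|l₁−l₂|,l₁+l₂]=[0,2], have l₃=3  ✗
Σlᵢ = 5 ⇒ odd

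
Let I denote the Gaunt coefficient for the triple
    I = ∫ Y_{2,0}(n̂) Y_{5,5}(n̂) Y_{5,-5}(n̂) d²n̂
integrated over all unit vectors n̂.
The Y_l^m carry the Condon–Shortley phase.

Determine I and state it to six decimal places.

0.242609

Rules hold: Σm=0, L=12 even, 3≤5≤7.
N = 5·11·11 = 605
Δ = 2!·2!·8!/13! = 1/38610
Racah Σ t=0..2: t=0:+1/2880 t=1:−1/576 t=2:+1/2880 = -1/960
⇒ 3j(2 5 5; 0 0 0)² = 10/429, sgn +1
Racah Σ t=2..2: t=2:+1/161280 = 1/161280
⇒ 3j(2 5 5; 0 5 -5)² = 15/286, sgn +1
4πI² = N·(3j₀)²·(3jₘ)² = 125/169
I = +1·√(0.739645/4π) = 0.24260890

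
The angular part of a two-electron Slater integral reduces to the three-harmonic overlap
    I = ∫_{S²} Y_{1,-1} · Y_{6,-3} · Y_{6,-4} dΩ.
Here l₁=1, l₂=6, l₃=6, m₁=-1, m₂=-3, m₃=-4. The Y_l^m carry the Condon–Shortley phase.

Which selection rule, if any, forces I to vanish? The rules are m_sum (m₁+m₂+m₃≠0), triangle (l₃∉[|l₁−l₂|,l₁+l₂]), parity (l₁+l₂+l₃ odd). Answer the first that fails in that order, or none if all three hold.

azimuthal sum: -1 − 3 − 4 = -8  ✗
5 ≤ 6 ≤ 7 (triangle on l)
L = 1 + 6 + 6 = 13 (odd)

m_sum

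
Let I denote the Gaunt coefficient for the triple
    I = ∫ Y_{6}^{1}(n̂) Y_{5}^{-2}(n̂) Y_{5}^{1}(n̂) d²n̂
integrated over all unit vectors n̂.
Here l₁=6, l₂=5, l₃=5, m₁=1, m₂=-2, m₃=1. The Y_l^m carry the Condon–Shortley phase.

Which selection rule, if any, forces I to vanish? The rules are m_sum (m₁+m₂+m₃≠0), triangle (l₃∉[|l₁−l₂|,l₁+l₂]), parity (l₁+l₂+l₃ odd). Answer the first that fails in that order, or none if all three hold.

azimuthal sum: 1 − 2 + 1 = 0  ✓
1 ≤ 5 ≤ 11 (triangle on l)  ✓
L = 6 + 5 + 5 = 16 (even)  ✓

none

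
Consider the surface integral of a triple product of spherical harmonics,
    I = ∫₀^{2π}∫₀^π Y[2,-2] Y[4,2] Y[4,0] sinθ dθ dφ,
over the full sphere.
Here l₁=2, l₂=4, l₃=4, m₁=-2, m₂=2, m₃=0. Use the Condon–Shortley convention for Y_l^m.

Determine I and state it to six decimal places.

m-sum 0 ✓  L=10 even ✓  2≤4≤6 ✓
Π(2lᵢ+1) = 5×9×9 = 405
triangle coeff Δ(2,4,4) = 1/13860
Σ_t [0,2]: t=0:+1/192 t=1:−1/36 t=2:+1/192 = -5/288
(3j)²=20/693 [(2 4 4; 0 0 0)], sign=-1
Σ_t [2,2]: t=2:+1/192 = 1/192
(3j)²=3/77 [(2 4 4; -2 2 0)], sign=+1
⇒ 4πI² = 2700/5929
I = (-1)√(2700/5929/(4π)) = -0.19036462

-0.190365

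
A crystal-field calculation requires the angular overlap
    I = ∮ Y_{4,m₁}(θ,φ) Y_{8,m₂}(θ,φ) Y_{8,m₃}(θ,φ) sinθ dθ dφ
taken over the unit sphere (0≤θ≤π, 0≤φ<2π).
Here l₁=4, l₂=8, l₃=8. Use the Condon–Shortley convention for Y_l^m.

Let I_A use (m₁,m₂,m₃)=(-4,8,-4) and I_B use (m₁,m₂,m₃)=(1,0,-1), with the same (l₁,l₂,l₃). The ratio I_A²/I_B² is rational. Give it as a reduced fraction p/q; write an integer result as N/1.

Shared (l₁,l₂,l₃)=(4,8,8): N and (l;000)² cancel in I_A²/I_B².
A: Δ = 4!·4!·12!/21! = 1/185175900; Racah Σ t=4..4: t=4:+1/275904921600 = 1/275904921600; ⇒ 3j(4 8 8; -4 8 -4)² = 2/2907, sgn +1
B: Δ = 4!·4!·12!/21! = 1/185175900; Racah Σ t=0..3: t=0:+1/139345920 t=1:−1/14515200 t=2:+1/12441600 t=3:−1/87091200 = 1/139345920; ⇒ 3j(4 8 8; 1 0 -1)² = 5/8398, sgn -1
I_A²/I_B² = (2/2907)/(5/8398) = 52/45

52/45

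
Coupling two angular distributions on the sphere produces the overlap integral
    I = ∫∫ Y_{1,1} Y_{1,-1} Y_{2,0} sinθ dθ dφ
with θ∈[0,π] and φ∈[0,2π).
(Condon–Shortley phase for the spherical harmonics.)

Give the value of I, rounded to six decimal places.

Rules hold: Σm=0, L=4 even, 0≤2≤2.
N = 3·3·5 = 45
Δ = 0!·2!·2!/5! = 1/30
Racah Σ t=0..0: t=0:+1/1 = 1/1
⇒ 3j(1 1 2; 0 0 0)² = 2/15, sgn +1
Racah Σ t=0..0: t=0:+1/4 = 1/4
⇒ 3j(1 1 2; 1 -1 0)² = 1/30, sgn +1
4πI² = N·(3j₀)²·(3jₘ)² = 1/5
I = +1·√(0.2/4π) = 0.12615663

0.126157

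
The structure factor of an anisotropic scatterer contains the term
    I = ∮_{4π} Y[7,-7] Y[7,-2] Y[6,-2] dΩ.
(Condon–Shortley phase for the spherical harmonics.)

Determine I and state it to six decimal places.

0.000000

-7 − 2 − 2 = -11 ≠ 0: azimuthal integral kills it; I = 0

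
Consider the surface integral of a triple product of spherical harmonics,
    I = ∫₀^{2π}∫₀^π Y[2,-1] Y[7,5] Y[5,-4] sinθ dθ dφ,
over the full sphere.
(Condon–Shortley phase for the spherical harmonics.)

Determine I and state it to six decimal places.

Rules hold: Σm=0, L=14 even, 5≤5≤9.
N = 5·15·11 = 825
Δ = 4!·0!·10!/15! = 1/15015
Racah Σ t=2..2: t=2:+1/57600 = 1/57600
⇒ 3j(2 7 5; 0 0 0)² = 21/715, sgn -1
Racah Σ t=3..3: t=3:−1/2177280 = -1/2177280
⇒ 3j(2 7 5; -1 5 -4)² = 8/273, sgn +1
4πI² = N·(3j₀)²·(3jₘ)² = 120/169
I = -1·√(0.710059/4π) = -0.23770720

-0.237707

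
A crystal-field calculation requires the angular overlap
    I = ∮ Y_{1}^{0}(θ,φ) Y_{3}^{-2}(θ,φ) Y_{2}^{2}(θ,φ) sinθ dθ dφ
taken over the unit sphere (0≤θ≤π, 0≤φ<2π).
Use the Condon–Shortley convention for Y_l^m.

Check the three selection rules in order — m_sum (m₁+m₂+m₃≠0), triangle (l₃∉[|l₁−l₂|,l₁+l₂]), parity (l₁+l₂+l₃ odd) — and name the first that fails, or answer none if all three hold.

Σmᵢ = 0  ✓
l₃∈[|l₁−l₂|,l₁+l₂]=[2,4], have l₃=2  ✓
Σlᵢ = 6 ⇒ even  ✓

none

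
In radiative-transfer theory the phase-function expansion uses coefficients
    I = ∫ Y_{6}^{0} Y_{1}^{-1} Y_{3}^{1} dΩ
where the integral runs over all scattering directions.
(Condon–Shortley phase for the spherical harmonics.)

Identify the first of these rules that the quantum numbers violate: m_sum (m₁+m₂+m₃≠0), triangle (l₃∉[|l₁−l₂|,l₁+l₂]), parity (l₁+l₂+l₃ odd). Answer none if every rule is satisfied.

azimuthal sum: 0 − 1 + 1 = 0  ✓
5 ≤ 3 ≤ 7 (triangle on l)  ✗
L = 6 + 1 + 3 = 10 (even)

triangle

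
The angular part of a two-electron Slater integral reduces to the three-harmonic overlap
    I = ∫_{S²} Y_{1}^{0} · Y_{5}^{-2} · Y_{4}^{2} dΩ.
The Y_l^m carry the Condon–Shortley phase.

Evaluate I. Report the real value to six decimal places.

m-sum 0 ✓  L=10 even ✓  4≤4≤6 ✓
Π(2lᵢ+1) = 3×11×9 = 297
triangle coeff Δ(1,5,4) = 1/495
Σ_t [1,1]: t=1:−1/576 = -1/576
(3j)²=5/99 [(1 5 4; 0 0 0)], sign=-1
Σ_t [1,1]: t=1:−1/1440 = -1/1440
(3j)²=7/165 [(1 5 4; 0 -2 2)], sign=-1
⇒ 4πI² = 7/11
I = (+1)√(7/11/(4π)) = 0.22503380

0.225034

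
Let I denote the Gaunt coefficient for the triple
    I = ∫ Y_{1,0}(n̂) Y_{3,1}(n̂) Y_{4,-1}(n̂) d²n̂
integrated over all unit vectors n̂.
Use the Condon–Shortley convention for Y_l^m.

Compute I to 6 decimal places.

Rules hold: Σm=0, L=8 even, 2≤4≤4.
N = 3·7·9 = 189
Δ = 0!·2!·6!/9! = 1/252
Racah Σ t=0..0: t=0:+1/36 = 1/36
⇒ 3j(1 3 4; 0 0 0)² = 4/63, sgn +1
Racah Σ t=0..0: t=0:+1/48 = 1/48
⇒ 3j(1 3 4; 0 1 -1)² = 5/84, sgn -1
4πI² = N·(3j₀)²·(3jₘ)² = 5/7
I = -1·√(0.714286/4π) = -0.23841361

-0.238414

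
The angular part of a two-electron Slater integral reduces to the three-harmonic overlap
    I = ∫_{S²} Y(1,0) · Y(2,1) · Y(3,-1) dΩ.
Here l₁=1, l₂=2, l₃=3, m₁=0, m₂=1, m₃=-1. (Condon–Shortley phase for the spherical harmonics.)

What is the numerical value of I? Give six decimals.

-0.233597

Checks pass: Σm=0; 6 even; l₃=3∈[1,3].
(2·1+1)(2·2+1)(2·3+1) = 105
Δ: 0! 2! 4! / 7! → 1/105
sum: t=0:+1/4 = 1/4
3j²(1 2 3; 0 0 0) = Δ·Π!·Σ² = 3/35  (sign -1)
sum: t=0:+1/6 = 1/6
3j²(1 2 3; 0 1 -1) = Δ·Π!·Σ² = 8/105  (sign +1)
combine: 4πI² = 105·3/35·8/105 = 24/35
take √, sign -1: I = -0.23359668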